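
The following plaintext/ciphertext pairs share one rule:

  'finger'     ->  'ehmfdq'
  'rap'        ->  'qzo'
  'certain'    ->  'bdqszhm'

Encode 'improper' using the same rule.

hloqnodq

Compare letters: f→e is +25, i→h is +25, n→m is +25 — a constant shift. This is a Caesar cipher with shift 25.
Applying it to improper: i+25=h, m+25=l, p+25=o, r+25=q, o+25=n, p+25=o, e+25=d, r+25=q.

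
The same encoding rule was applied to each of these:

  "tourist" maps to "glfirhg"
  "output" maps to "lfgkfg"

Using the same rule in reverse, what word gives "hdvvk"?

Letters are reflected about the middle of the alphabet (position → 25−position): Atbash.
Reversing it on hdvvk: h↔s, d↔w, v↔e, v↔e, k↔p.

sweep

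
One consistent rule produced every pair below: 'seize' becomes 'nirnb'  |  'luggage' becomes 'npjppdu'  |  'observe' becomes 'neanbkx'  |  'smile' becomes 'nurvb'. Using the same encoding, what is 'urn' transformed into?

The output letters match the input read backwards, each shifted +9: seize reversed is ezies. Read the word backwards and shift each letter +9.
For urn: reverse → nru; then shift: n+9=w, r+9=a, u+9=d.

wad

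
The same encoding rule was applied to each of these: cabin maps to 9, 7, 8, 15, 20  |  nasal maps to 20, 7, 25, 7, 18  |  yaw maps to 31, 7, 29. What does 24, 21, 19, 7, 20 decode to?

c is letter #3 and maps to 9: an offset of 6. The number is (letter's place in the alphabet, a=1) + 6.
Decoding 24, 21, 19, 7, 20: 24→(24−6)÷1=18=r, 21→(21−6)÷1=15=o, 19→(19−6)÷1=13=m, 7→(7−6)÷1=1=a, 20→(20−6)÷1=14=n.

roman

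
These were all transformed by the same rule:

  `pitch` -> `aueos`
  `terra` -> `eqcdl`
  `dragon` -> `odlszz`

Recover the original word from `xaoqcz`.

modern

It's a Vigenère-style cipher with numeric key [11,12]: position i shifts by key[i mod 2].
Decoding xaoqcz: x−11=m, a−12=o, o−11=d, q−12=e, c−11=r, z−12=n.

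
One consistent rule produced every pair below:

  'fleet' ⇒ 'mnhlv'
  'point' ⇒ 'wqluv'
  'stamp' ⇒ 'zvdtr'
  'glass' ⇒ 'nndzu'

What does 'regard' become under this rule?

Shifts by position in fleet: pos 0: f→m (+7), pos 1: l→n (+2), pos 2: e→h (+3), pos 3: e→l (+7), pos 4: t→v (+2) — repeating every 3. A repeating key of period 3 is used — shifts +7, +2, +3 over and over.
Applying it to regard: r+7=y, e+2=g, g+3=j, a+7=h, r+2=t, d+3=g.

ygjhtg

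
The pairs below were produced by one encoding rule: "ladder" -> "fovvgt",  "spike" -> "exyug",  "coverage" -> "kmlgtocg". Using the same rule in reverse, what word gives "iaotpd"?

quartz

l(11)→f(5) and a(0)→o(14) fit y≡11x+14 (mod 26); the inverse of 11 mod 26 is 19. Treating letters as 0–25, the rule is x ↦ 11x + 14 (mod 26).
Decoding iaotpd: i(8)→19·(8−14)≡16=q; a(0)→19·(0−14)≡20=u; o(14)→19·(14−14)≡0=a; t(19)→19·(19−14)≡17=r; p(15)→19·(15−14)≡19=t; d(3)→19·(3−14)≡25=z (all mod 26).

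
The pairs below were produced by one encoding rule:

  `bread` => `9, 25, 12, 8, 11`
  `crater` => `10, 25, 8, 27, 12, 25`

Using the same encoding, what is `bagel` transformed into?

Each letter is replaced by its alphabet position (a=1..z=26) + 7.
Applying it to bagel: b=2→9, a=1→8, g=7→14, e=5→12, l=12→19.

9, 8, 14, 12, 19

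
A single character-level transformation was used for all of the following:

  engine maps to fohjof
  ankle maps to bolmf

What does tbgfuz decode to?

safety

Compare letters: e→f is +1, n→o is +1, g→h is +1 — a constant shift. Every letter moves 1 place later in the alphabet, wrapping around z→a.
Reversing it on tbgfuz: t−1=s, b−1=a, g−1=f, f−1=e, u−1=t, z−1=y.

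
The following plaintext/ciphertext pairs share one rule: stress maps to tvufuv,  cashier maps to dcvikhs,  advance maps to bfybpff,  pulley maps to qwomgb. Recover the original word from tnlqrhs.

A repeating key of period 3 is used — shifts +1, +2, +3 over and over.
Undoing it on tnlqrhs: t−1=s, n−2=l, l−3=i, q−1=p, r−2=p, h−3=e, s−1=r.

slipper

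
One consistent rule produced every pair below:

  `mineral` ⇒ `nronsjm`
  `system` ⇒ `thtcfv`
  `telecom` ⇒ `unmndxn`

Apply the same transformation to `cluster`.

Shifts by position in mineral: pos 0: m→n (+1), pos 1: i→r (+9), pos 2: n→o (+1), pos 3: e→n (+9) — repeating every 2. The shifts repeat in a cycle of length 2: positions 0,1,… shift by +1, +9, then the pattern repeats.
For cluster: c+1=d, l+9=u, u+1=v, s+9=b, t+1=u, e+9=n, r+1=s.

duvbuns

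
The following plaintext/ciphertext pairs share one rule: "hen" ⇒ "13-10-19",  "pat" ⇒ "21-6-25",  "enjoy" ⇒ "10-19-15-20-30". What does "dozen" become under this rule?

h is letter #8 and maps to 13: an offset of 5. The number is (letter's place in the alphabet, a=1) + 5.
Applying it to dozen: d=4→9, o=15→20, z=26→31, e=5→10, n=14→19.

9-20-31-10-19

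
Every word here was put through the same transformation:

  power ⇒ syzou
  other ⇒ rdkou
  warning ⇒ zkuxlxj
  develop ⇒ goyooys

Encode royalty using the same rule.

The shifts repeat in a cycle of length 2: positions 0,1,… shift by +3, +10, then the pattern repeats.
On royalty: r+3=u, o+10=y, y+3=b, a+10=k, l+3=o, t+10=d, y+3=b.

uybkodb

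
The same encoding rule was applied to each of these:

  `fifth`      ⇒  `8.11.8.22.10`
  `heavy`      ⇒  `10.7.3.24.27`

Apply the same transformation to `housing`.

10.17.23.21.11.16.9

Each letter is replaced by its alphabet position (a=1..z=26) + 2.
Applying it to housing: h=8→10, o=15→17, u=21→23, s=19→21, i=9→11, n=14→16, g=7→9.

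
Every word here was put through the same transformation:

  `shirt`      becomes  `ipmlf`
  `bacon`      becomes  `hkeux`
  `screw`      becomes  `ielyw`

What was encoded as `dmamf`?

Treating letters as 0–25, the rule is x ↦ 23x + 10 (mod 26).
Decoding dmamf: d(3)→17·(3−10)≡11=l; m(12)→17·(12−10)≡8=i; a(0)→17·(0−10)≡12=m; m(12)→17·(12−10)≡8=i; f(5)→17·(5−10)≡19=t (all mod 26).

limit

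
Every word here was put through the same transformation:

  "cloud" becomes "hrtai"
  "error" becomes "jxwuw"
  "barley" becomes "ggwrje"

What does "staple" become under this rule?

The shifts repeat in a cycle of length 2: positions 0,1,… shift by +5, +6, then the pattern repeats.
For staple: s+5=x, t+6=z, a+5=f, p+6=v, l+5=q, e+6=k.

xzfvqk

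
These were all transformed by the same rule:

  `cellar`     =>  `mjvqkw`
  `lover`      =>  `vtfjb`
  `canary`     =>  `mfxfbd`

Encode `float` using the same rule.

pqyfd

Shifts by position in cellar: pos 0: c→m (+10), pos 1: e→j (+5), pos 2: l→v (+10), pos 3: l→q (+5) — repeating every 2. It's a Vigenère-style cipher with numeric key [10,5]: position i shifts by key[i mod 2].
For float: f+10=p, l+5=q, o+10=y, a+5=f, t+10=d.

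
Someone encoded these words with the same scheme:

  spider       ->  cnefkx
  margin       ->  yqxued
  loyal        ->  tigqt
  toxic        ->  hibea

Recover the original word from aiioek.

s(18)→c(2) and p(15)→n(13) fit y≡5x+16 (mod 26); the inverse of 5 mod 26 is 21. Each letter's alphabet position (a=0..z=25) is mapped through 5·x+16 mod 26 — an affine cipher.
Decoding aiioek: a(0)→21·(0−16)≡2=c; i(8)→21·(8−16)≡14=o; i(8)→21·(8−16)≡14=o; o(14)→21·(14−16)≡10=k; e(4)→21·(4−16)≡8=i; k(10)→21·(10−16)≡4=e (all mod 26).

cookie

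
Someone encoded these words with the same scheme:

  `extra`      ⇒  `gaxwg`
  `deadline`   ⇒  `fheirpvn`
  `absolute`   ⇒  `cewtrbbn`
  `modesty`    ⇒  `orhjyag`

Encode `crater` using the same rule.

eueyky

In extra: e→g is +2, x→a is +3, t→x is +4, r→w is +5 — the shift increases by 1 each position. The shift increases by 1 at each position, starting from +2: 2, 3, 4, ….
On crater: c+2=e, r+3=u, a+4=e, t+5=y, e+6=k, r+7=y.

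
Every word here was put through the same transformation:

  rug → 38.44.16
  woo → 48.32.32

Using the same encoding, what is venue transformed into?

46.12.30.44.12

r(#18)→38 and u(#21)→44: differences scale by 2, so n = 2·pos + 2. The formula is n = 2×(alphabet index, a=1) + 2.
On venue: v=22→46, e=5→12, n=14→30, u=21→44, e=5→12.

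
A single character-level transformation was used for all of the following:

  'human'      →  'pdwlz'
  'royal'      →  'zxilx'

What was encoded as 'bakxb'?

In human: h→p is +8, u→d is +9, m→w is +10, a→l is +11 — the shift increases by 1 each position. Each letter shifts forward by (position + 8), i.e. 8, 9, 10, … — the shift grows by one for each successive letter.
Undoing it on bakxb: b−8=t, a−9=r, k−10=a, x−11=m, b−12=p.

tramp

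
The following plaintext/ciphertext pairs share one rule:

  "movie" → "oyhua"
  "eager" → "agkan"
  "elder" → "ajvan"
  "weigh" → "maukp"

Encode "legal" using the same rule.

m(12)→o(14) and o(14)→y(24) fit y≡5x+6 (mod 26); the inverse of 5 mod 26 is 21. Each letter's alphabet position (a=0..z=25) is mapped through 5·x+6 mod 26 — an affine cipher.
For legal: l(11)→5·11+6≡9=j; e(4)→5·4+6≡0=a; g(6)→5·6+6≡10=k; a(0)→5·0+6≡6=g; l(11)→5·11+6≡9=j (all mod 26).

jakgj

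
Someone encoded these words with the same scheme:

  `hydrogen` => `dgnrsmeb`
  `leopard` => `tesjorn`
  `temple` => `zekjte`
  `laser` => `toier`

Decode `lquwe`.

juice

h(7)→d(3) and y(24)→g(6) fit y≡17x+14 (mod 26); the inverse of 17 mod 26 is 23. Treating letters as 0–25, the rule is x ↦ 17x + 14 (mod 26).
Reversing it on lquwe: l(11)→23·(11−14)≡9=j; q(16)→23·(16−14)≡20=u; u(20)→23·(20−14)≡8=i; w(22)→23·(22−14)≡2=c; e(4)→23·(4−14)≡4=e (all mod 26).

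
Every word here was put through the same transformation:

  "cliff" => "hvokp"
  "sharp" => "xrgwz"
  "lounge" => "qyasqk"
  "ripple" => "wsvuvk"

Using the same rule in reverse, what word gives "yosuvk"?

It's a Vigenère-style cipher with numeric key [5,10,6]: position i shifts by key[i mod 3].
Reversing it on yosuvk: y−5=t, o−10=e, s−6=m, u−5=p, v−10=l, k−6=e.

temple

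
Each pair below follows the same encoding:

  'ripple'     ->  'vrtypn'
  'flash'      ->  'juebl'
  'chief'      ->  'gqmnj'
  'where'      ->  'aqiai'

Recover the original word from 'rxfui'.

Shifts by position in ripple: pos 0: r→v (+4), pos 1: i→r (+9), pos 2: p→t (+4), pos 3: p→y (+9) — repeating every 2. The shifts repeat in a cycle of length 2: positions 0,1,… shift by +4, +9, then the pattern repeats.
Decoding rxfui: r−4=n, x−9=o, f−4=b, u−9=l, i−4=e.

noble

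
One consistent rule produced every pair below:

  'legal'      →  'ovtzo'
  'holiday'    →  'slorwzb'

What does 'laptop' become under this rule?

Each letter is replaced by its mirror in the alphabet: a↔z, b↔y, c↔x, and so on (the Atbash cipher).
Applying it to laptop: l↔o, a↔z, p↔k, t↔g, o↔l, p↔k.

ozkglk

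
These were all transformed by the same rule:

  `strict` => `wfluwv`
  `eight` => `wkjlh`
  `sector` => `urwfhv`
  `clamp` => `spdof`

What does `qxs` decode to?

The output letters match the input read backwards, each shifted +3: strict reversed is tcirts. Read the word backwards and shift each letter +3.
Decoding qxs: shift back: q−3=n, x−3=u, s−3=p → nup; then reverse → pun.

pun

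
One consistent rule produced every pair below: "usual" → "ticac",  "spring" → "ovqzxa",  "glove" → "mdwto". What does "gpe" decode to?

why

The word is reversed, then every letter is shifted forward by 8.
Undoing it on gpe: shift back: g−8=y, p−8=h, e−8=w → yhw; then reverse → why.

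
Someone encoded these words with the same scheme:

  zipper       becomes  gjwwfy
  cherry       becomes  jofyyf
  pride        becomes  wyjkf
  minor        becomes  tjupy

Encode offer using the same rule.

The shift depends on letter class: consonant z→g is +7, but vowel i→j is +1. Vowels shift forward by 1 and consonants shift forward by 7.
For offer: o(vowel)+1=p, f(cons)+7=m, f(cons)+7=m, e(vowel)+1=f, r(cons)+7=y.

pmmfy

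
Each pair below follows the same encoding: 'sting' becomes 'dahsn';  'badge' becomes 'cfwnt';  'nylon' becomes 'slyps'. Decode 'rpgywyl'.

worldly

Treating letters as 0–25, the rule is x ↦ 23x + 5 (mod 26).
Decoding rpgywyl: r(17)→17·(17−5)≡22=w; p(15)→17·(15−5)≡14=o; g(6)→17·(6−5)≡17=r; y(24)→17·(24−5)≡11=l; w(22)→17·(22−5)≡3=d; y(24)→17·(24−5)≡11=l; l(11)→17·(11−5)≡24=y (all mod 26).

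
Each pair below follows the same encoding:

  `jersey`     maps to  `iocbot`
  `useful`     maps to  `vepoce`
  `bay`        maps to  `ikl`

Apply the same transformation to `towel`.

The output letters match the input read backwards, each shifted +10: jersey reversed is yesrej. The word is reversed, then every letter is shifted forward by 10.
On towel: reverse → lewot; then shift: l+10=v, e+10=o, w+10=g, o+10=y, t+10=d.

vogyd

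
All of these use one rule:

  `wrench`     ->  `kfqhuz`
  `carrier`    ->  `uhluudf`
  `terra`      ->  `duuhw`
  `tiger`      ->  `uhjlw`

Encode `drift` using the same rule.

wilug

The word is reversed, then every letter is shifted forward by 3.
For drift: reverse → tfird; then shift: t+3=w, f+3=i, i+3=l, r+3=u, d+3=g.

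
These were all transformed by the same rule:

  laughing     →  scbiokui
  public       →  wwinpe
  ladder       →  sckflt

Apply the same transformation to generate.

Shifts by position in laughing: pos 0: l→s (+7), pos 1: a→c (+2), pos 2: u→b (+7), pos 3: g→i (+2) — repeating every 2. It's a Vigenère-style cipher with numeric key [7,2]: position i shifts by key[i mod 2].
Applying it to generate: g+7=n, e+2=g, n+7=u, e+2=g, r+7=y, a+2=c, t+7=a, e+2=g.

ngugycag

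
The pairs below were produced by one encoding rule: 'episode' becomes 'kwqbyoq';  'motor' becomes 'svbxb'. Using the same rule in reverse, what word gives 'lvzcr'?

In episode: e→k is +6, p→w is +7, i→q is +8, s→b is +9 — the shift increases by 1 each position. The shift increases by 1 at each position, starting from +6: 6, 7, 8, ….
Undoing it on lvzcr: l−6=f, v−7=o, z−8=r, c−9=t, r−10=h.

forth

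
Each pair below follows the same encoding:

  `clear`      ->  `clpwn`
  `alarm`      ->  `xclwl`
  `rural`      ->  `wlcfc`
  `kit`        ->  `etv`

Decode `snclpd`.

The output letters match the input read backwards, each shifted +11: clear reversed is raelc. Two steps: reverse the string, then apply a Caesar shift of +11.
Undoing it on snclpd: shift back: s−11=h, n−11=c, c−11=r, l−11=a, p−11=e, d−11=s → hcraes; then reverse → search.

search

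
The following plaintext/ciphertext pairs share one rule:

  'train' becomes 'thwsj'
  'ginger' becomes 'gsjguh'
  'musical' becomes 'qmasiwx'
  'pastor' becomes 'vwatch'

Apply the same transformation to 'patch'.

vwtiz

t(19)→t(19) and r(17)→h(7) fit y≡19x+22 (mod 26); the inverse of 19 mod 26 is 11. This is an affine cipher: with a=0,…,z=25, each position x becomes (19x+22) mod 26.
On patch: p(15)→19·15+22≡21=v; a(0)→19·0+22≡22=w; t(19)→19·19+22≡19=t; c(2)→19·2+22≡8=i; h(7)→19·7+22≡25=z (all mod 26).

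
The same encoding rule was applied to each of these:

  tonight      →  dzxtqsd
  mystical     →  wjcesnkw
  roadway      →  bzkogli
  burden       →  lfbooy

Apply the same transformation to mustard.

wfcekcn

A repeating key of period 2 is used — shifts +10, +11 over and over.
For mustard: m+10=w, u+11=f, s+10=c, t+11=e, a+10=k, r+11=c, d+10=n.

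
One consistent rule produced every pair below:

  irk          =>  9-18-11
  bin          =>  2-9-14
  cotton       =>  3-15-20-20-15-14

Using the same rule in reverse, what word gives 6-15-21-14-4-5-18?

Letters become their 1-indexed alphabet positions: a=1 … z=26.
Reversing it on 6-15-21-14-4-5-18: 6=f, 15=o, 21=u, 14=n, 4=d, 5=e, 18=r.

founder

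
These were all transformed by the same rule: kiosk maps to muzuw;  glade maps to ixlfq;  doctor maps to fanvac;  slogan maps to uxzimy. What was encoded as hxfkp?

Shifts by position in kiosk: pos 0: k→m (+2), pos 1: i→u (+12), pos 2: o→z (+11), pos 3: s→u (+2), pos 4: k→w (+12) — repeating every 3. It's a Vigenère-style cipher with numeric key [2,12,11]: position i shifts by key[i mod 3].
Reversing it on hxfkp: h−2=f, x−12=l, f−11=u, k−2=i, p−12=d.

fluid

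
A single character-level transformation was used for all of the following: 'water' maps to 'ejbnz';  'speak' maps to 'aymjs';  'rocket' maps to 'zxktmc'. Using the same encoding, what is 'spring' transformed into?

Shifts by position in water: pos 0: w→e (+8), pos 1: a→j (+9), pos 2: t→b (+8), pos 3: e→n (+9) — repeating every 2. The shifts repeat in a cycle of length 2: positions 0,1,… shift by +8, +9, then the pattern repeats.
Applying it to spring: s+8=a, p+9=y, r+8=z, i+9=r, n+8=v, g+9=p.

ayzrvp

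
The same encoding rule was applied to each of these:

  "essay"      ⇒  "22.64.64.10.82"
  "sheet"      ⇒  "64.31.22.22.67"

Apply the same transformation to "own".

e(#5)→22 and s(#19)→64: differences scale by 3, so n = 3·pos + 7. With a=1..z=26, the number is 3·pos + 7.
Applying it to own: o=15→52, w=23→76, n=14→49.

52.76.49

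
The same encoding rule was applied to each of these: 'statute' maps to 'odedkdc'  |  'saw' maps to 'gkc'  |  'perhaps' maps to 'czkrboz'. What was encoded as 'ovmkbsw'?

The output letters match the input read backwards, each shifted +10: statute reversed is etutats. The word is reversed, then every letter is shifted forward by 10.
Reversing it on ovmkbsw: shift back: o−10=e, v−10=l, m−10=c, k−10=a, b−10=r, s−10=i, w−10=m → elcarim; then reverse → miracle.

miracle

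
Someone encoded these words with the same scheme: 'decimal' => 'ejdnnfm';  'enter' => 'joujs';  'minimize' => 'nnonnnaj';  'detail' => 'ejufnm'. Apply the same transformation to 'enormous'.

The shift depends on letter class: consonant d→e is +1, but vowel e→j is +5. The rule splits by letter class: vowels +5, consonants +1.
On enormous: e(vowel)+5=j, n(cons)+1=o, o(vowel)+5=t, r(cons)+1=s, m(cons)+1=n, o(vowel)+5=t, u(vowel)+5=z, s(cons)+1=t.

jotsntzt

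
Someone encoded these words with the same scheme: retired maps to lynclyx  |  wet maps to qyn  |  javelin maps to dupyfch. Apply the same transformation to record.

lywilx

Compare letters: r→l is +20, e→y is +20, t→n is +20 — a constant shift. Every letter moves 20 places later in the alphabet, wrapping around z→a.
For record: r+20=l, e+20=y, c+20=w, o+20=i, r+20=l, d+20=x.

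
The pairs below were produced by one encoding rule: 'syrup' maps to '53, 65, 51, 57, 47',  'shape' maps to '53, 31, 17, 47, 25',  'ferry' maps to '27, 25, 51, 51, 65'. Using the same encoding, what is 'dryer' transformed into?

23, 51, 65, 25, 51

With a=1..z=26, the number is 2·pos + 15.
Applying it to dryer: d=4→23, r=18→51, y=25→65, e=5→25, r=18→51.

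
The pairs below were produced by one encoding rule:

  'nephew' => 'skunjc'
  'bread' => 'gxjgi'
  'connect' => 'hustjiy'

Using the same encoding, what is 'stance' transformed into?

A repeating key of period 2 is used — shifts +5, +6 over and over.
For stance: s+5=x, t+6=z, a+5=f, n+6=t, c+5=h, e+6=k.

xzfthk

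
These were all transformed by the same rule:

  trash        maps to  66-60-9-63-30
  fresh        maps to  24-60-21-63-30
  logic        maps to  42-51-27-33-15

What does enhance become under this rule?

21-48-30-9-48-15-21

t(#20)→66 and r(#18)→60: differences scale by 3, so n = 3·pos + 6. With a=1..z=26, the number is 3·pos + 6.
On enhance: e=5→21, n=14→48, h=8→30, a=1→9, n=14→48, c=3→15, e=5→21.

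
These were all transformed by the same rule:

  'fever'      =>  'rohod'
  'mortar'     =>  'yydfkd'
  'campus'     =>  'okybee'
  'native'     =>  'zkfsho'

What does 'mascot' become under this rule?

Vowels shift forward by 10 and consonants shift forward by 12.
Applying it to mascot: m(cons)+12=y, a(vowel)+10=k, s(cons)+12=e, c(cons)+12=o, o(vowel)+10=y, t(cons)+12=f.

ykeoyf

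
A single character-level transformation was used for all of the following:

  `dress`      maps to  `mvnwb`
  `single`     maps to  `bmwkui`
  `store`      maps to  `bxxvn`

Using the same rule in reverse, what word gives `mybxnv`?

duster

Shifts by position in dress: pos 0: d→m (+9), pos 1: r→v (+4), pos 2: e→n (+9), pos 3: s→w (+4) — repeating every 2. The shifts repeat in a cycle of length 2: positions 0,1,… shift by +9, +4, then the pattern repeats.
Undoing it on mybxnv: m−9=d, y−4=u, b−9=s, x−4=t, n−9=e, v−4=r.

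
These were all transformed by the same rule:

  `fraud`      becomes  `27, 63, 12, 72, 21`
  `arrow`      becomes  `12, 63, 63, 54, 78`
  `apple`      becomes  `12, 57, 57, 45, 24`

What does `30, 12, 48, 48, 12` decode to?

gamma

With a=1..z=26, the number is 3·pos + 9.
Reversing it on 30, 12, 48, 48, 12: 30→(30−9)÷3=7=g, 12→(12−9)÷3=1=a, 48→(48−9)÷3=13=m, 48→(48−9)÷3=13=m, 12→(12−9)÷3=1=a.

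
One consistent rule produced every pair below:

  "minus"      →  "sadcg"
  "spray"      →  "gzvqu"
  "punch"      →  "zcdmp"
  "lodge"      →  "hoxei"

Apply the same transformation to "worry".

m(12)→s(18) and i(8)→a(0) fit y≡11x+16 (mod 26); the inverse of 11 mod 26 is 19. Treating letters as 0–25, the rule is x ↦ 11x + 16 (mod 26).
For worry: w(22)→11·22+16≡24=y; o(14)→11·14+16≡14=o; r(17)→11·17+16≡21=v; r(17)→11·17+16≡21=v; y(24)→11·24+16≡20=u (all mod 26).

yovvu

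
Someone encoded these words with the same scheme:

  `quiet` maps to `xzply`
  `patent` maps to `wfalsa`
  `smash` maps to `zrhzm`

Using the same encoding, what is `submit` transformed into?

Shifts by position in quiet: pos 0: q→x (+7), pos 1: u→z (+5), pos 2: i→p (+7), pos 3: e→l (+7), pos 4: t→y (+5) — repeating every 3. It's a Vigenère-style cipher with numeric key [7,5,7]: position i shifts by key[i mod 3].
For submit: s+7=z, u+5=z, b+7=i, m+7=t, i+5=n, t+7=a.

zzitna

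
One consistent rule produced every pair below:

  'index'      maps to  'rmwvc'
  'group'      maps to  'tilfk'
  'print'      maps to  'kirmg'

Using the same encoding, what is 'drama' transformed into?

Letters are reflected about the middle of the alphabet (position → 25−position): Atbash.
Applying it to drama: d↔w, r↔i, a↔z, m↔n, a↔z.

wiznz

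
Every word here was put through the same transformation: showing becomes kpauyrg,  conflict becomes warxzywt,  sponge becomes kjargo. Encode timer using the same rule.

tyiob

Each letter's alphabet position (a=0..z=25) is mapped through 9·x+4 mod 26 — an affine cipher.
Applying it to timer: t(19)→9·19+4≡19=t; i(8)→9·8+4≡24=y; m(12)→9·12+4≡8=i; e(4)→9·4+4≡14=o; r(17)→9·17+4≡1=b (all mod 26).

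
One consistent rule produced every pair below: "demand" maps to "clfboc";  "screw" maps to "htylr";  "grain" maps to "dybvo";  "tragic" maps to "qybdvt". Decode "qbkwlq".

tablet

d(3)→c(2) and e(4)→l(11) fit y≡9x+1 (mod 26); the inverse of 9 mod 26 is 3. Each letter's alphabet position (a=0..z=25) is mapped through 9·x+1 mod 26 — an affine cipher.
Undoing it on qbkwlq: q(16)→3·(16−1)≡19=t; b(1)→3·(1−1)≡0=a; k(10)→3·(10−1)≡1=b; w(22)→3·(22−1)≡11=l; l(11)→3·(11−1)≡4=e; q(16)→3·(16−1)≡19=t (all mod 26).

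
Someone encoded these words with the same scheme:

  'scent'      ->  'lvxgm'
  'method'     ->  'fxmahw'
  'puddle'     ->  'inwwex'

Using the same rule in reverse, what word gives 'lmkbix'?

This is a Caesar cipher with shift 19.
Decoding lmkbix: l−19=s, m−19=t, k−19=r, b−19=i, i−19=p, x−19=e.

stripe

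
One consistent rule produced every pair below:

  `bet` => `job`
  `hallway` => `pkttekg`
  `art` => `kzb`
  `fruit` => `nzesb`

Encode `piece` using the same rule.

The shift depends on letter class: consonant b→j is +8, but vowel e→o is +10. Vowels shift forward by 10 and consonants shift forward by 8.
On piece: p(cons)+8=x, i(vowel)+10=s, e(vowel)+10=o, c(cons)+8=k, e(vowel)+10=o.

xsoko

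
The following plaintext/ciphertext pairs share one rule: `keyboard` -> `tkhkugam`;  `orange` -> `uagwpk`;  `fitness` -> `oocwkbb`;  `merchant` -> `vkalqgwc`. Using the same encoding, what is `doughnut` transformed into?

muapqwac

The rule splits by letter class: vowels +6, consonants +9.
Applying it to doughnut: d(cons)+9=m, o(vowel)+6=u, u(vowel)+6=a, g(cons)+9=p, h(cons)+9=q, n(cons)+9=w, u(vowel)+6=a, t(cons)+9=c.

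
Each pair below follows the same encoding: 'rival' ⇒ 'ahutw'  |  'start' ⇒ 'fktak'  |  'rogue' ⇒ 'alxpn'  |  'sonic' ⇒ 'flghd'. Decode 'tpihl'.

Treating letters as 0–25, the rule is x ↦ 5x + 19 (mod 26).
Undoing it on tpihl: t(19)→21·(19−19)≡0=a; p(15)→21·(15−19)≡20=u; i(8)→21·(8−19)≡3=d; h(7)→21·(7−19)≡8=i; l(11)→21·(11−19)≡14=o (all mod 26).

audio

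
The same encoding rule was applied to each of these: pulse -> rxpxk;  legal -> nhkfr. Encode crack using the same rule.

In pulse: p→r is +2, u→x is +3, l→p is +4, s→x is +5 — the shift increases by 1 each position. The shift increases by 1 at each position, starting from +2: 2, 3, 4, ….
On crack: c+2=e, r+3=u, a+4=e, c+5=h, k+6=q.

euehq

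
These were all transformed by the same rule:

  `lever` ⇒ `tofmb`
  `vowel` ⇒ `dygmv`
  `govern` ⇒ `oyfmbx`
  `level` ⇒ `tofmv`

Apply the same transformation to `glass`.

ovkac

Shifts by position in lever: pos 0: l→t (+8), pos 1: e→o (+10), pos 2: v→f (+10), pos 3: e→m (+8), pos 4: r→b (+10) — repeating every 3. A repeating key of period 3 is used — shifts +8, +10, +10 over and over.
On glass: g+8=o, l+10=v, a+10=k, s+8=a, s+10=c.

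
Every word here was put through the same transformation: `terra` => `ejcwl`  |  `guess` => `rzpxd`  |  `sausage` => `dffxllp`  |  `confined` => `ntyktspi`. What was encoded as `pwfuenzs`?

Shifts by position in terra: pos 0: t→e (+11), pos 1: e→j (+5), pos 2: r→c (+11), pos 3: r→w (+5) — repeating every 2. The shifts repeat in a cycle of length 2: positions 0,1,… shift by +11, +5, then the pattern repeats.
Reversing it on pwfuenzs: p−11=e, w−5=r, f−11=u, u−5=p, e−11=t, n−5=i, z−11=o, s−5=n.

eruption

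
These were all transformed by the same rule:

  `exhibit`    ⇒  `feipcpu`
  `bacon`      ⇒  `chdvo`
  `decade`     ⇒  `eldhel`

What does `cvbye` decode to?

Shifts by position in exhibit: pos 0: e→f (+1), pos 1: x→e (+7), pos 2: h→i (+1), pos 3: i→p (+7) — repeating every 2. The shifts repeat in a cycle of length 2: positions 0,1,… shift by +1, +7, then the pattern repeats.
Reversing it on cvbye: c−1=b, v−7=o, b−1=a, y−7=r, e−1=d.

board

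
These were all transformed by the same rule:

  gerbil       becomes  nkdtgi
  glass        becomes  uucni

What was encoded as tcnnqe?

Read the word backwards and shift each letter +2.
Reversing it on tcnnqe: shift back: t−2=r, c−2=a, n−2=l, n−2=l, q−2=o, e−2=c → ralloc; then reverse → collar.

collar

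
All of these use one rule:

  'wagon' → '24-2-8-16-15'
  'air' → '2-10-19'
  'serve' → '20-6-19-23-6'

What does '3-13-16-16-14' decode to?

bloom

w is letter #23 and maps to 24: an offset of 1. Each letter is replaced by its alphabet position (a=1..z=26) + 1.
Undoing it on 3-13-16-16-14: 3→(3−1)÷1=2=b, 13→(13−1)÷1=12=l, 16→(16−1)÷1=15=o, 16→(16−1)÷1=15=o, 14→(14−1)÷1=13=m.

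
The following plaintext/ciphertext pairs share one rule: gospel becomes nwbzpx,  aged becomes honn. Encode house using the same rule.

owdcp

In gospel: g→n is +7, o→w is +8, s→b is +9, p→z is +10 — the shift increases by 1 each position. Letter i (0-indexed) is shifted by i+7, so successive shifts are 7, 8, 9, ….
Applying it to house: h+7=o, o+8=w, u+9=d, s+10=c, e+11=p.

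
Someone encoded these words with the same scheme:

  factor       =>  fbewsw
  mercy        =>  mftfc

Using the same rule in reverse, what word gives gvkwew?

guitar

In factor: f→f is +0, a→b is +1, c→e is +2, t→w is +3 — the shift increases by 1 each position. The shift increases by 1 at each position, starting from +0: 0, 1, 2, ….
Undoing it on gvkwew: g−0=g, v−1=u, k−2=i, w−3=t, e−4=a, w−5=r.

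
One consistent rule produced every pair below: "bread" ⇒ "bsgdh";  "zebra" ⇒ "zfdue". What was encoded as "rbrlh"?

rapid

The shift increases by 1 at each position, starting from +0: 0, 1, 2, ….
Decoding rbrlh: r−0=r, b−1=a, r−2=p, l−3=i, h−4=d.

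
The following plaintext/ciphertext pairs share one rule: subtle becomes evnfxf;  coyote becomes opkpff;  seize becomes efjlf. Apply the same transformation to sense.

The shift depends on letter class: consonant s→e is +12, but vowel u→v is +1. Two shifts are in play — +1 for a/e/i/o/u, +12 for every other letter.
On sense: s(cons)+12=e, e(vowel)+1=f, n(cons)+12=z, s(cons)+12=e, e(vowel)+1=f.

efzef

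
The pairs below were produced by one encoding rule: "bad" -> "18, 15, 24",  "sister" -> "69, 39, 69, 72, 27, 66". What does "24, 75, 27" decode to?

due

The formula is n = 3×(alphabet index, a=1) + 12.
Decoding 24, 75, 27: 24→(24−12)÷3=4=d, 75→(75−12)÷3=21=u, 27→(27−12)÷3=5=e.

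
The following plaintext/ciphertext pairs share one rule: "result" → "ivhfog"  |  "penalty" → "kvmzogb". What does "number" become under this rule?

mfnyvi

Each pair mirrors across the alphabet (r↔i, e↔v, s↔h): positions sum to 25. Letters are reflected about the middle of the alphabet (position → 25−position): Atbash.
On number: n↔m, u↔f, m↔n, b↔y, e↔v, r↔i.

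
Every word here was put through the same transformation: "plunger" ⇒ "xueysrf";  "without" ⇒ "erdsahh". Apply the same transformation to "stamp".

In plunger: p→x is +8, l→u is +9, u→e is +10, n→y is +11 — the shift increases by 1 each position. The shift increases by 1 at each position, starting from +8: 8, 9, 10, ….
On stamp: s+8=a, t+9=c, a+10=k, m+11=x, p+12=b.

ackxb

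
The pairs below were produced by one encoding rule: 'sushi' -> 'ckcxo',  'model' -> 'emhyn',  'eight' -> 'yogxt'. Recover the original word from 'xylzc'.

Treating letters as 0–25, the rule is x ↦ 17x + 8 (mod 26).
Decoding xylzc: x(23)→23·(23−8)≡7=h; y(24)→23·(24−8)≡4=e; l(11)→23·(11−8)≡17=r; z(25)→23·(25−8)≡1=b; c(2)→23·(2−8)≡18=s (all mod 26).

herbs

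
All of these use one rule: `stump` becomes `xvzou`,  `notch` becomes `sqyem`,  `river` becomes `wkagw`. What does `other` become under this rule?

tvmgw

A repeating key of period 2 is used — shifts +5, +2 over and over.
On other: o+5=t, t+2=v, h+5=m, e+2=g, r+5=w.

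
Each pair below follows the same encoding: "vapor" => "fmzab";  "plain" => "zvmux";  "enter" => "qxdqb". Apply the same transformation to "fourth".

The shift depends on letter class: consonant v→f is +10, but vowel a→m is +12. The rule splits by letter class: vowels +12, consonants +10.
Applying it to fourth: f(cons)+10=p, o(vowel)+12=a, u(vowel)+12=g, r(cons)+10=b, t(cons)+10=d, h(cons)+10=r.

pagbdr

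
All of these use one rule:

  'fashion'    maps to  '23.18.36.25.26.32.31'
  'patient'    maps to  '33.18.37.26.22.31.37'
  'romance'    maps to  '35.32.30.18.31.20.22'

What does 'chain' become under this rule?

20.25.18.26.31

f is letter #6 and maps to 23: an offset of 17. Letters become their 1-based position plus 17 (so a→18, b→19, …).
Applying it to chain: c=3→20, h=8→25, a=1→18, i=9→26, n=14→31.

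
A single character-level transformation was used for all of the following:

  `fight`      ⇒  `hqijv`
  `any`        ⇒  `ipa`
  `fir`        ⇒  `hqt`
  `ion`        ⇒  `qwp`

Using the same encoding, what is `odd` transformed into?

The rule splits by letter class: vowels +8, consonants +2.
For odd: o(vowel)+8=w, d(cons)+2=f, d(cons)+2=f.

wff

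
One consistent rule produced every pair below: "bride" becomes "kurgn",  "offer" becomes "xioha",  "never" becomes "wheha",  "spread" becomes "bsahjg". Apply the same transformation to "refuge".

ahoxph

A repeating key of period 2 is used — shifts +9, +3 over and over.
Applying it to refuge: r+9=a, e+3=h, f+9=o, u+3=x, g+9=p, e+3=h.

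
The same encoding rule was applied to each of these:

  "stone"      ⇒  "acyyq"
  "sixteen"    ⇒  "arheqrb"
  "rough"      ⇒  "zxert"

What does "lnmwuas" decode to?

In stone: s→a is +8, t→c is +9, o→y is +10, n→y is +11 — the shift increases by 1 each position. Each letter shifts forward by (position + 8), i.e. 8, 9, 10, … — the shift grows by one for each successive letter.
Decoding lnmwuas: l−8=d, n−9=e, m−10=c, w−11=l, u−12=i, a−13=n, s−14=e.

decline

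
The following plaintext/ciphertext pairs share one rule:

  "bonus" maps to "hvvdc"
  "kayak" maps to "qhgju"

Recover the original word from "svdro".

movie

In bonus: b→h is +6, o→v is +7, n→v is +8, u→d is +9 — the shift increases by 1 each position. Each letter shifts forward by (position + 6), i.e. 6, 7, 8, … — the shift grows by one for each successive letter.
Decoding svdro: s−6=m, v−7=o, d−8=v, r−9=i, o−10=e.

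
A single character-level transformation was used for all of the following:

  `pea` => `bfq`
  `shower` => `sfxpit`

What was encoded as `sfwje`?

diver

The output letters match the input read backwards, each shifted +1: pea reversed is aep. Two steps: reverse the string, then apply a Caesar shift of +1.
Reversing it on sfwje: shift back: s−1=r, f−1=e, w−1=v, j−1=i, e−1=d → revid; then reverse → diver.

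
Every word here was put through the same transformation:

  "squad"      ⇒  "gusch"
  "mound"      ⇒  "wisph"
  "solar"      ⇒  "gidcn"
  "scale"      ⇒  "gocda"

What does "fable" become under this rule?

s(18)→g(6) and q(16)→u(20) fit y≡19x+2 (mod 26); the inverse of 19 mod 26 is 11. Treating letters as 0–25, the rule is x ↦ 19x + 2 (mod 26).
For fable: f(5)→19·5+2≡19=t; a(0)→19·0+2≡2=c; b(1)→19·1+2≡21=v; l(11)→19·11+2≡3=d; e(4)→19·4+2≡0=a (all mod 26).

tcvda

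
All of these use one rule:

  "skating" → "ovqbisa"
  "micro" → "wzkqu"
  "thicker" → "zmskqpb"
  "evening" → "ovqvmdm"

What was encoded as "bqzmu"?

Two steps: reverse the string, then apply a Caesar shift of +8.
Reversing it on bqzmu: shift back: b−8=t, q−8=i, z−8=r, m−8=e, u−8=m → tirem; then reverse → merit.

merit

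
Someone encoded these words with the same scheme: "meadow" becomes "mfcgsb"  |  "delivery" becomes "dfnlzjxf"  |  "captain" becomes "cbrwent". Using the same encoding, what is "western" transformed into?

The shift increases by 1 at each position, starting from +0: 0, 1, 2, ….
Applying it to western: w+0=w, e+1=f, s+2=u, t+3=w, e+4=i, r+5=w, n+6=t.

wfuwiwt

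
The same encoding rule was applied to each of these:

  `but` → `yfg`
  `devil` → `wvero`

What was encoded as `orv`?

lie

Each pair mirrors across the alphabet (b↔y, u↔f, t↔g): positions sum to 25. Each letter is replaced by its mirror in the alphabet: a↔z, b↔y, c↔x, and so on (the Atbash cipher).
Undoing it on orv: o↔l, r↔i, v↔e.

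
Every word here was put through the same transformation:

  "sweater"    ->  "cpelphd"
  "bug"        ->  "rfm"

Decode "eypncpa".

percent

The output letters match the input read backwards, each shifted +11: sweater reversed is retaews. The word is reversed, then every letter is shifted forward by 11.
Decoding eypncpa: shift back: e−11=t, y−11=n, p−11=e, n−11=c, c−11=r, p−11=e, a−11=p → tnecrep; then reverse → percent.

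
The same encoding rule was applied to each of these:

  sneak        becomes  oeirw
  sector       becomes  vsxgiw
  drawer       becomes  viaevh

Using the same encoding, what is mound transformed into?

The output letters match the input read backwards, each shifted +4: sneak reversed is kaens. The word is reversed, then every letter is shifted forward by 4.
Applying it to mound: reverse → dnuom; then shift: d+4=h, n+4=r, u+4=y, o+4=s, m+4=q.

hrysq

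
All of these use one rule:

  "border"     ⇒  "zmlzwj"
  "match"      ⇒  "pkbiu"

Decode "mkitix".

palace

The output letters match the input read backwards, each shifted +8: border reversed is redrob. Two steps: reverse the string, then apply a Caesar shift of +8.
Undoing it on mkitix: shift back: m−8=e, k−8=c, i−8=a, t−8=l, i−8=a, x−8=p → ecalap; then reverse → palace.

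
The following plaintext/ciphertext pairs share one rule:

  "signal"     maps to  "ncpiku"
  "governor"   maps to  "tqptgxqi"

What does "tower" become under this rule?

Two steps: reverse the string, then apply a Caesar shift of +2.
On tower: reverse → rewot; then shift: r+2=t, e+2=g, w+2=y, o+2=q, t+2=v.

tgyqv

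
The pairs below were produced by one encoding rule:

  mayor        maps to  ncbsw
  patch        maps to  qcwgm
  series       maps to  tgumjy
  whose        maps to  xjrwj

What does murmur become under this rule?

Each letter shifts forward by (position + 1), i.e. 1, 2, 3, … — the shift grows by one for each successive letter.
Applying it to murmur: m+1=n, u+2=w, r+3=u, m+4=q, u+5=z, r+6=x.

nwuqzx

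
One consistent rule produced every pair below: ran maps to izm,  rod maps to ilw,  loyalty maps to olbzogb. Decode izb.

ray

Each pair mirrors across the alphabet (r↔i, a↔z, n↔m): positions sum to 25. This is the alphabet-reversal cipher (Atbash): a becomes z, b becomes y, etc.
Reversing it on izb: i↔r, z↔a, b↔y.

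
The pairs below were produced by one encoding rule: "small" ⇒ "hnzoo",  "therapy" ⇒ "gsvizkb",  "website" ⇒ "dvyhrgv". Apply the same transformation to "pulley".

kfoovb

Each pair mirrors across the alphabet (s↔h, m↔n, a↔z): positions sum to 25. Each letter is replaced by its mirror in the alphabet: a↔z, b↔y, c↔x, and so on (the Atbash cipher).
For pulley: p↔k, u↔f, l↔o, l↔o, e↔v, y↔b.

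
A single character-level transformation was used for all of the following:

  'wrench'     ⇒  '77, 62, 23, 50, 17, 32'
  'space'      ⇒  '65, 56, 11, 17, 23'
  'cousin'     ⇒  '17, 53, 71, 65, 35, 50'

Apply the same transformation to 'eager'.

w(#23)→77 and r(#18)→62: differences scale by 3, so n = 3·pos + 8. The formula is n = 3×(alphabet index, a=1) + 8.
Applying it to eager: e=5→23, a=1→11, g=7→29, e=5→23, r=18→62.

23, 11, 29, 23, 62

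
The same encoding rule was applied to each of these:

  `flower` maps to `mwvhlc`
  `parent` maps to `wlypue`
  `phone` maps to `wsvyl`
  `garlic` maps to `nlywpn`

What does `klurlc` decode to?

Shifts by position in flower: pos 0: f→m (+7), pos 1: l→w (+11), pos 2: o→v (+7), pos 3: w→h (+11) — repeating every 2. A repeating key of period 2 is used — shifts +7, +11 over and over.
Decoding klurlc: k−7=d, l−11=a, u−7=n, r−11=g, l−7=e, c−11=r.

danger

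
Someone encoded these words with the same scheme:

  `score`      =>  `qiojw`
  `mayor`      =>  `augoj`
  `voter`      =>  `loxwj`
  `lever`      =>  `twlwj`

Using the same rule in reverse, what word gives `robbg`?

hobby

This is an affine cipher: with a=0,…,z=25, each position x becomes (7x+20) mod 26.
Reversing it on robbg: r(17)→15·(17−20)≡7=h; o(14)→15·(14−20)≡14=o; b(1)→15·(1−20)≡1=b; b(1)→15·(1−20)≡1=b; g(6)→15·(6−20)≡24=y (all mod 26).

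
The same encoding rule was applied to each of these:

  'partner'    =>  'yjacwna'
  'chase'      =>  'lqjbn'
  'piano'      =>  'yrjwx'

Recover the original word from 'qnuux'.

hello

Compare letters: p→y is +9, a→j is +9, r→a is +9 — a constant shift. It's a constant shift of +9 (ROT9).
Decoding qnuux: q−9=h, n−9=e, u−9=l, u−9=l, x−9=o.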